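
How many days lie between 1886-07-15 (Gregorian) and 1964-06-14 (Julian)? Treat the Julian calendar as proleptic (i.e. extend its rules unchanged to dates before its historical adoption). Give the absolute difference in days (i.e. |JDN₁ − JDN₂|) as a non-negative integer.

28471

First date → JDN 2410103; second date → JDN 2438574.
The interval is |2410103 − 2438574| = 28471 days.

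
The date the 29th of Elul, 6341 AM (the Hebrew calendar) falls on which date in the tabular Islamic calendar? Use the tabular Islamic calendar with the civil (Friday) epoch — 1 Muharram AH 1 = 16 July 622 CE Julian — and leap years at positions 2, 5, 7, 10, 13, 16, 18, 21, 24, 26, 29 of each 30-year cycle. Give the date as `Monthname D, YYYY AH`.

Rabi' al-Thani 28, 2020 AH

The source date corresponds to 28 September 2581 in the Gregorian calendar (JDN 2664022).
That day falls on 28 Rabi' al-Thani 2020 AH in the tabular Islamic calendar.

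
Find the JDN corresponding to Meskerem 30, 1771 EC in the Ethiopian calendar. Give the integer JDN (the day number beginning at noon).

Equivalently 8 October 1778 (Gregorian).
JDN 2299161 is 15 October 1582 CE (Gregorian); the target day is +71581 days from there, so JDN = 2370742.

2370742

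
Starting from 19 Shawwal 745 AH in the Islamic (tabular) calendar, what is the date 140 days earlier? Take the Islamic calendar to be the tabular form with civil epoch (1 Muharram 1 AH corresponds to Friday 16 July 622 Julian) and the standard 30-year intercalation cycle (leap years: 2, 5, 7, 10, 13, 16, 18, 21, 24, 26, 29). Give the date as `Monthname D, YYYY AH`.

Jumada al-Awwal 27, 745 AH

JDN of 19 Shawwal 745 AH = 2212373.
2212373 − 140 = 2212233.
JDN 2212233 in the tabular Islamic calendar is Jumada al-Awwal 27, 745 AH.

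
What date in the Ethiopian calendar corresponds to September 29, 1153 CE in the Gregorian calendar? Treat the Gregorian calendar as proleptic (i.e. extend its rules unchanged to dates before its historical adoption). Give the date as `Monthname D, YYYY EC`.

Meskerem 25, 1146 EC

Both dates share Julian Day Number 2142456; in the Ethiopian calendar that is 25 Meskerem 1146 EC.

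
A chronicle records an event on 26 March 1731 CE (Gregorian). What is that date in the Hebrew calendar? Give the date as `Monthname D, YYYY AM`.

Both dates share Julian Day Number 2353379; in the Hebrew calendar that is 18 Adar II 5491 AM.

Adar II 18, 5491 AM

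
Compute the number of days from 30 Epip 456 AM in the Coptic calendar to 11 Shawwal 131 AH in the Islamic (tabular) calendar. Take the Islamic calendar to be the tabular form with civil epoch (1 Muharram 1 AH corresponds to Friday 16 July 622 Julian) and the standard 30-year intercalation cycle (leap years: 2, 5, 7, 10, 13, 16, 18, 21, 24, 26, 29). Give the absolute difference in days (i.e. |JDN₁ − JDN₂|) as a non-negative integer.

First date → JDN 1991548; second date → JDN 1994784.
The interval is |1991548 − 1994784| = 3236 days.

3236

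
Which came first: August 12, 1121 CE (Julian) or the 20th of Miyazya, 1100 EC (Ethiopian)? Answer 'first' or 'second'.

second

The two dates have Julian Day Numbers 2130727 and 2125860 respectively.
Since 2125860 < 2130727, the second date comes first.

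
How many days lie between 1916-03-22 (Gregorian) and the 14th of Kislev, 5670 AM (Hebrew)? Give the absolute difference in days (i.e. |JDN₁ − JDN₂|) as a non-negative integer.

2307

JDN of the first date = 2420945.
JDN of the second date = 2418638.
|2418638 − 2420945| = 2307.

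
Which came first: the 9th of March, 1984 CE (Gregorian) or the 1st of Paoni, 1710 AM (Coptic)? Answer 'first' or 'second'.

first

The two dates have Julian Day Numbers 2445769 and 2449512 respectively.
Since 2445769 < 2449512, the first date comes first.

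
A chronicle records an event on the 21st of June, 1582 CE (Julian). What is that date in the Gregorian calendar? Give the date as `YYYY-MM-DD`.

At this point the Julian calendar is 10 days behind the Gregorian.
21 June 1582 Julian + 10 days → 1 July 1582 Gregorian.

1582-07-01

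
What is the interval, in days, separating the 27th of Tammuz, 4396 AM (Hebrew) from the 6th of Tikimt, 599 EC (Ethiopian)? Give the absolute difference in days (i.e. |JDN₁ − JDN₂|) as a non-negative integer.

10870

First date → JDN 1953545; second date → JDN 1942675.
The interval is |1953545 − 1942675| = 10870 days.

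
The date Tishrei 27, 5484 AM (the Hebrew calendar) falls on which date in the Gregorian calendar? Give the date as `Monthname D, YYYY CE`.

Julian Day Number of the source date = 2350671.
Converting JDN 2350671 to the Gregorian calendar gives 26 October 1723 CE.

October 26, 1723 CE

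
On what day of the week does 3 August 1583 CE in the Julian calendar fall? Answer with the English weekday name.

This is JDN 2299463 (13 August 1583 Gregorian).
2299463 ≡ 5 (mod 7); counting from Monday = 0 gives Saturday.

Saturday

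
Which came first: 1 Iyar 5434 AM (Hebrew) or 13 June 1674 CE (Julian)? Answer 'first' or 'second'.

First date → JDN 2332603; second date → JDN 2332650.
JDN 2332603 < JDN 2332650, so the first date is earlier.

first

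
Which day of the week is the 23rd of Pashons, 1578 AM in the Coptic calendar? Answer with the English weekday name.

Friday

Equivalently 30 May 1862 Gregorian, JDN 2401291.
JDN 2401291 mod 7 = 4, and JDN 0 was a Monday, so this is a Friday.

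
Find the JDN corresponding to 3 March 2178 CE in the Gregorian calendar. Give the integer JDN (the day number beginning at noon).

JDN 2451545 is 1 January 2000 CE (Gregorian); the target day is +65075 days from there, so JDN = 2516620.

2516620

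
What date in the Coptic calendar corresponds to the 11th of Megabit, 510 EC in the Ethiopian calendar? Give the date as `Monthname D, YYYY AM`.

Paremhat 11, 234 AM

Both dates share Julian Day Number 1910323; in the Coptic calendar that is 11 Paremhat 234 AM.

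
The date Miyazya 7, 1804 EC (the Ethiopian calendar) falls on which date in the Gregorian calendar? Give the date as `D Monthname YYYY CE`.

Both dates share Julian Day Number 2382983; in the Gregorian calendar that is 14 April 1812 CE.

14 April 1812 CE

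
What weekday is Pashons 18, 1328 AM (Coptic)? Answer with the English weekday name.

Wednesday

Equivalently 23 May 1612 Gregorian, JDN 2309974.
2309974 ≡ 2 (mod 7); counting from Monday = 0 gives Wednesday.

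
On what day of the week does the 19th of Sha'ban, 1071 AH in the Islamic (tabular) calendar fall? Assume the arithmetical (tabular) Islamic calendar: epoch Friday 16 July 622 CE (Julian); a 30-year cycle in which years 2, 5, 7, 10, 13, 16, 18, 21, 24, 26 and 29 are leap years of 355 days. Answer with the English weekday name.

In the Gregorian calendar this is 19 April 1661 (JDN 2327837).
JDN 2327837 mod 7 = 1, and JDN 0 was a Monday, so this is a Tuesday.

Tuesday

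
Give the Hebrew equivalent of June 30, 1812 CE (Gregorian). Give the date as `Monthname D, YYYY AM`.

Tammuz 20, 5572 AM

Julian Day Number of the source date = 2383060.
Converting JDN 2383060 to the Hebrew calendar gives 20 Tammuz 5572 AM.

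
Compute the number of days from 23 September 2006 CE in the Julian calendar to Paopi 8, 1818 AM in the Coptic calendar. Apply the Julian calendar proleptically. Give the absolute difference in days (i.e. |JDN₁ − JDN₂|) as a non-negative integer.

34711

First date → JDN 2454015; second date → JDN 2488726.
The interval is |2454015 − 2488726| = 34711 days.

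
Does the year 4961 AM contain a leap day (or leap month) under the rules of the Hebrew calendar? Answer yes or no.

no

Hebrew year 4961 is year 2 of its 19-year Metonic cycle; leap years are at positions 3, 6, 8, 11, 14, 17, 19, so it is a common year (12 months).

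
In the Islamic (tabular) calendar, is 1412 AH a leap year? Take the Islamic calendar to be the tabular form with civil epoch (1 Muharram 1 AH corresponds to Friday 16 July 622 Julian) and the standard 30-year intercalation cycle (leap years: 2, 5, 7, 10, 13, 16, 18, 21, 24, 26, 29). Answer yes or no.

Year 1412 AH is year 2 of its 30-year cycle; leap positions are 2, 5, 7, 10, 13, 16, 18, 21, 24, 26, 29, so it is a leap year (355 days).

yes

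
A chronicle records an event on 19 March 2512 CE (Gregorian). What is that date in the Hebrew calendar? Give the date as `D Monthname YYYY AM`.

Julian Day Number of the source date = 2638627.
Converting JDN 2638627 to the Hebrew calendar gives 1 Nisan 6272 AM.

1 Nisan 6272 AM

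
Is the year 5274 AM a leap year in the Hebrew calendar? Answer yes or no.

yes

Hebrew year 5274 is year 11 of its 19-year Metonic cycle; leap years are at positions 3, 6, 8, 11, 14, 17, 19, so it is a leap year (13 months).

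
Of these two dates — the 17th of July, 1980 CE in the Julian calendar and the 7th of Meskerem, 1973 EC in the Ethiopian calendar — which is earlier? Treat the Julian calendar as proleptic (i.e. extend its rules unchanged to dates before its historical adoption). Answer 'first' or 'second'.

First date → JDN 2444451; second date → JDN 2444500.
JDN 2444451 < JDN 2444500, so the first date is earlier.

first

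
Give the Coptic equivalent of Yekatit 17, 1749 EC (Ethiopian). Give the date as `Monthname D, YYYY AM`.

Meshir 17, 1473 AM

The source date corresponds to 22 February 1757 in the Gregorian calendar (JDN 2362844).
That day falls on 17 Meshir 1473 AM in the Coptic calendar.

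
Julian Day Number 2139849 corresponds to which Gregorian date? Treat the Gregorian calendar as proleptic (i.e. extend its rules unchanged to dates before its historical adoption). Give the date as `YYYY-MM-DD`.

JDN 2451545 is 1 Jan 2000; 2139849 is −311696 days from there.

1146-08-10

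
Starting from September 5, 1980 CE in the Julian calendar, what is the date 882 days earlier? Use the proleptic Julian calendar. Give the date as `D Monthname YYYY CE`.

7 April 1978 CE

JDN of September 5, 1980 CE = 2444501.
2444501 − 882 = 2443619.
JDN 2443619 in the Julian calendar is 7 April 1978 CE.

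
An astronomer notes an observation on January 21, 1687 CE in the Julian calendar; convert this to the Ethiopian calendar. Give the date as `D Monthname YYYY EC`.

26 Tir 1679 EC

Julian Day Number of the source date = 2337255.
Converting JDN 2337255 to the Ethiopian calendar gives 26 Tir 1679 EC.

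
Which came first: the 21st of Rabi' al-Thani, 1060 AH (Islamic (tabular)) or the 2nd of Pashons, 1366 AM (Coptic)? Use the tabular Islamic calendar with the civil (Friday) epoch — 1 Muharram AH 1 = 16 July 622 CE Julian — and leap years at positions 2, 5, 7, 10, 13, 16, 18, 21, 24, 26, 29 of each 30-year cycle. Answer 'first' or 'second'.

First date → JDN 2323823; second date → JDN 2323837.
JDN 2323823 < JDN 2323837, so the first date is earlier.

first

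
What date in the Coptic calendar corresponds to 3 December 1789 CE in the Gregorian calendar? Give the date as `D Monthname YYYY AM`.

26 Hathor 1506 AM

Julian Day Number of the source date = 2374816.
Converting JDN 2374816 to the Coptic calendar gives 26 Hathor 1506 AM.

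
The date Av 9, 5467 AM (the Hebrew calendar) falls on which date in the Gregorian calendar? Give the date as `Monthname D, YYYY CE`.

Both dates share Julian Day Number 2344747; in the Gregorian calendar that is 7 August 1707 CE.

August 7, 1707 CE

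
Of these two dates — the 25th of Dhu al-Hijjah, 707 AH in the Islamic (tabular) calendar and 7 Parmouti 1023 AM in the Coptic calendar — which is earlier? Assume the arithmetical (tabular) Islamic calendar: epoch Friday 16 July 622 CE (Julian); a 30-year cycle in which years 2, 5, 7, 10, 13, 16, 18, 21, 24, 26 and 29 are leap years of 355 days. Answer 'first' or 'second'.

Converting both to JDN: 2198972 vs 2198531; the smaller is the second.

second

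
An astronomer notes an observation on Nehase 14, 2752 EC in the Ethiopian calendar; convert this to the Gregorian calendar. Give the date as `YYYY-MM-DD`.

Both dates share Julian Day Number 2729367; in the Gregorian calendar that is 26 August 2760 CE.

2760-08-26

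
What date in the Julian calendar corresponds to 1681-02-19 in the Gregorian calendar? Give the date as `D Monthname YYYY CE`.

9 February 1681 CE

At this point the Julian calendar is 10 days behind the Gregorian.
19 February 1681 Gregorian − 10 days → 9 February 1681 Julian.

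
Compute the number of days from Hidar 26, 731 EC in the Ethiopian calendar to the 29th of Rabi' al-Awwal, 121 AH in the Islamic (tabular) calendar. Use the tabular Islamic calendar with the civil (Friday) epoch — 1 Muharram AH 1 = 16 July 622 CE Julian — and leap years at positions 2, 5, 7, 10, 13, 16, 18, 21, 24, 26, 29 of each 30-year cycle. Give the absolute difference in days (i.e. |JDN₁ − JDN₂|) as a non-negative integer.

JDN of the first date = 1990938.
JDN of the second date = 1991051.
|1991051 − 1990938| = 113.

113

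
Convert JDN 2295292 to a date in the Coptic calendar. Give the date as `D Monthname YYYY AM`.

The proleptic Gregorian equivalent of JDN 2295292 is 12 March 1572.
In the Coptic calendar that day is 6 Paremhat 1288 AM.

6 Paremhat 1288 AM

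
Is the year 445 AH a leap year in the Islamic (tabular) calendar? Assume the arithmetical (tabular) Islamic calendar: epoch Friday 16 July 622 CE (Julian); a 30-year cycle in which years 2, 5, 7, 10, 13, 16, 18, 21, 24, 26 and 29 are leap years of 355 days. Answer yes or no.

no

Year 445 AH is year 25 of its 30-year cycle; leap positions are 2, 5, 7, 10, 13, 16, 18, 21, 24, 26, 29, so it is a common year (354 days).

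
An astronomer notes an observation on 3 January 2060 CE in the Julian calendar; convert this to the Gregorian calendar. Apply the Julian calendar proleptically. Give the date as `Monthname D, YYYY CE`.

The Julian–Gregorian offset here is 13 days (Julian trailing).
3 January 2060 Julian + 13 days → 16 January 2060 Gregorian.

January 16, 2060 CE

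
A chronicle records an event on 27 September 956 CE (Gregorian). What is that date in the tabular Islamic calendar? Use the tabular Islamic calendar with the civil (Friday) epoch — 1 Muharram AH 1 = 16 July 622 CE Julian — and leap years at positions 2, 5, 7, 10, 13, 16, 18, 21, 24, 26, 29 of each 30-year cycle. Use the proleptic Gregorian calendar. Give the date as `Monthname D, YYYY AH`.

Julian Day Number of the source date = 2070502.
Converting JDN 2070502 to the tabular Islamic calendar gives 13 Jumada al-Thani 345 AH.

Jumada al-Thani 13, 345 AH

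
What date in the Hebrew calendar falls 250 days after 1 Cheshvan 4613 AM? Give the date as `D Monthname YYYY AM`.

JDN of 1 Cheshvan 4613 AM = 2032543.
2032543 + 250 = 2032793.
JDN 2032793 in the Hebrew calendar is 16 Tammuz 4613 AM.

16 Tammuz 4613 AM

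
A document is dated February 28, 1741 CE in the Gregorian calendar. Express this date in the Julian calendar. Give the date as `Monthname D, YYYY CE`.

The Julian–Gregorian offset here is 11 days (Julian trailing).
28 February 1741 Gregorian − 11 days → 17 February 1741 Julian.

February 17, 1741 CE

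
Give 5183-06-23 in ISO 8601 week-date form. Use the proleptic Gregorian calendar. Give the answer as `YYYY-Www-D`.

5183-W25-4

The weekday is Thursday (ISO weekday 4).
That Thursday belongs to ISO week 25 of ISO year 5183.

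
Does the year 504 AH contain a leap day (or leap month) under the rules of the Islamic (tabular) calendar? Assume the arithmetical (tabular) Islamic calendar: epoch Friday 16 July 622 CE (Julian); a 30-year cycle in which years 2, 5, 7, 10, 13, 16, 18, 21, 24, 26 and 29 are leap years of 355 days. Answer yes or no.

Year 504 AH is year 24 of its 30-year cycle; leap positions are 2, 5, 7, 10, 13, 16, 18, 21, 24, 26, 29, so it is a leap year (355 days).

yes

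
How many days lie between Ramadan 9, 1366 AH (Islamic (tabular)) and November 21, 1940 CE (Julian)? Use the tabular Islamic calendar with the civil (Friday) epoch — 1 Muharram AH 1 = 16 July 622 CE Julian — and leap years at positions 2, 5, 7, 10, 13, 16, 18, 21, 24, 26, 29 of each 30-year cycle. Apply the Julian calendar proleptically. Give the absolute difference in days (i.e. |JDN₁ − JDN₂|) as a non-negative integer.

2426

JDN of the first date = 2432394.
JDN of the second date = 2429968.
|2429968 − 2432394| = 2426.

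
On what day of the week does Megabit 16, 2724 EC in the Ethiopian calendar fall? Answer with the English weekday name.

This is JDN 2718992 (31 March 2732 Gregorian).
2718992 ≡ 3 (mod 7); counting from Monday = 0 gives Thursday.

Thursday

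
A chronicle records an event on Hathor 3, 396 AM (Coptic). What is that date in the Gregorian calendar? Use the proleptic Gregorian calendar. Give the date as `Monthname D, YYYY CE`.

Julian Day Number of the source date = 1969366.
Converting JDN 1969366 to the Gregorian calendar gives 3 November 679 CE.

November 3, 679 CE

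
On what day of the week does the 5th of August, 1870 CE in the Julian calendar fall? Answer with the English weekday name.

Wednesday

Equivalently 17 August 1870 Gregorian, JDN 2404292.
Since JDN mod 7 = 2 (0 = Monday), the day is Wednesday.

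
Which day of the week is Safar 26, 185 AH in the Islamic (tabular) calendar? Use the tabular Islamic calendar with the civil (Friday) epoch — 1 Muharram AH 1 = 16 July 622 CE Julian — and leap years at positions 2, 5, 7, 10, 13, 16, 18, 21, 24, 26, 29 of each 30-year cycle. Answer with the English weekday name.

This is JDN 2013698 (20 March 801 Gregorian).
2013698 ≡ 1 (mod 7); counting from Monday = 0 gives Tuesday.

Tuesday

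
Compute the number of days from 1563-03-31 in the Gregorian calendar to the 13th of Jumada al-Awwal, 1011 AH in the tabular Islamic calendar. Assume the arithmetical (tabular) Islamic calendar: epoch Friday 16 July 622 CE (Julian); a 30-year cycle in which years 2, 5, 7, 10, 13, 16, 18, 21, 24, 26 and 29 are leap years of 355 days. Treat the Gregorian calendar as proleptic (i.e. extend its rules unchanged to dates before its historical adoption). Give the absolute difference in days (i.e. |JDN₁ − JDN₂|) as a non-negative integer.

JDN of the first date = 2292023.
JDN of the second date = 2306480.
|2306480 − 2292023| = 14457.

14457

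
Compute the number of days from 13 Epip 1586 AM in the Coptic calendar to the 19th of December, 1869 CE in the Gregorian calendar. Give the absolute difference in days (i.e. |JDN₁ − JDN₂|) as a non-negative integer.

212

First date → JDN 2404263; second date → JDN 2404051.
The interval is |2404263 − 2404051| = 212 days.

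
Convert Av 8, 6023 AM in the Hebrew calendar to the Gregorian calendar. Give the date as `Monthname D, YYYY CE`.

Both dates share Julian Day Number 2547829; in the Gregorian calendar that is 14 August 2263 CE.

August 14, 2263 CE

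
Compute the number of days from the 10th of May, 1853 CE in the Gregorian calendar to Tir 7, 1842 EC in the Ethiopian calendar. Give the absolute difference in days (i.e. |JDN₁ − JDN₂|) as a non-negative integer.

1212

JDN of the first date = 2397984.
JDN of the second date = 2396772.
|2396772 − 2397984| = 1212.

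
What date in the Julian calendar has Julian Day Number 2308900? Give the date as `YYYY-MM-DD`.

JDN 2308900 is 14 June 1609 in the Gregorian calendar.
In the Julian calendar that day is 1609-06-04.

1609-06-04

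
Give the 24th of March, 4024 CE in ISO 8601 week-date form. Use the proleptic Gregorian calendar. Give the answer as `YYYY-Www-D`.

4024-W12-7

The weekday is Sunday (ISO weekday 7).
That Sunday belongs to ISO week 12 of ISO year 4024.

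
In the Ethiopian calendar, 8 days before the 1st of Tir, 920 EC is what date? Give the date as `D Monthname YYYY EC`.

The starting date is JDN 2060006; 2060006 − 8 = 2059998.
JDN 2059998 corresponds to 23 Tahsas 920 EC.

23 Tahsas 920 EC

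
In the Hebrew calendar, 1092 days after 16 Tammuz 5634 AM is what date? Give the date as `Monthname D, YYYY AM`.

JDN of 16 Tammuz 5634 AM = 2405706.
2405706 + 1092 = 2406798.
JDN 2406798 in the Hebrew calendar is Tammuz 16, 5637 AM.

Tammuz 16, 5637 AM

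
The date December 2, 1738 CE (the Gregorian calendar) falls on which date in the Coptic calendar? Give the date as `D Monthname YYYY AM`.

Both dates share Julian Day Number 2356187; in the Coptic calendar that is 25 Hathor 1455 AM.

25 Hathor 1455 AM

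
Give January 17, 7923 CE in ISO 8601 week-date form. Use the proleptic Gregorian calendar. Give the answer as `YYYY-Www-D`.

The weekday is Wednesday (ISO weekday 3).
That Wednesday belongs to ISO week 3 of ISO year 7923.

7923-W03-3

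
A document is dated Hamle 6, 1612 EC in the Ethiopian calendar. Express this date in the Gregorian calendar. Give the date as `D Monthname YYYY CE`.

10 July 1620 CE

Julian Day Number of the source date = 2312944.
Converting JDN 2312944 to the Gregorian calendar gives 10 July 1620 CE.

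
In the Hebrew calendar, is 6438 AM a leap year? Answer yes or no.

Hebrew year 6438 is year 16 of its 19-year Metonic cycle; leap years are at positions 3, 6, 8, 11, 14, 17, 19, so it is a common year (12 months).

no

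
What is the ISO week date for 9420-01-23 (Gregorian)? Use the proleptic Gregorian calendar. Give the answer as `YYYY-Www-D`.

9420-W03-7

The weekday is Sunday (ISO weekday 7).
That Sunday belongs to ISO week 3 of ISO year 9420.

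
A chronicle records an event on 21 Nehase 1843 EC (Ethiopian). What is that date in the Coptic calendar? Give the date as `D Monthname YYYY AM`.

21 Mesori 1567 AM

Both dates share Julian Day Number 2397361; in the Coptic calendar that is 21 Mesori 1567 AM.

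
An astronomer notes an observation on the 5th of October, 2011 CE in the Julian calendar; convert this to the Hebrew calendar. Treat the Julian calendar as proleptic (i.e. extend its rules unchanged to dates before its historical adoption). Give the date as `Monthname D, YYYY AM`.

Tishrei 20, 5772 AM

Both dates share Julian Day Number 2455853; in the Hebrew calendar that is 20 Tishrei 5772 AM.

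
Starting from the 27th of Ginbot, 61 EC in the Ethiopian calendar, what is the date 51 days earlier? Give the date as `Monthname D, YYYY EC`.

Miyazya 6, 61 EC

The starting date is JDN 1746402; 1746402 − 51 = 1746351.
JDN 1746351 corresponds to Miyazya 6, 61 EC.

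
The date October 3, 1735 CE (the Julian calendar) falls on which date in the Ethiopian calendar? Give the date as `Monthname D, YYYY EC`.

The source date corresponds to 14 October 1735 in the Gregorian calendar (JDN 2355042).
That day falls on 5 Tikimt 1728 EC in the Ethiopian calendar.

Tikimt 5, 1728 EC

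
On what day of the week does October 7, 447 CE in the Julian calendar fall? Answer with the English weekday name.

In the proleptic Gregorian calendar this is 8 October 447 (JDN 1884604).
JDN 1884604 mod 7 = 1, and JDN 0 was a Monday, so this is a Tuesday.

Tuesday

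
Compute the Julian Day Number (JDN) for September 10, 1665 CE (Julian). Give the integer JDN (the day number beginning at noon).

Equivalently 20 September 1665 (Gregorian).
JDN 2400001 is 17 November 1858 CE (Gregorian), MJD 0; the target day is −70549 days from there, so JDN = 2329452.

2329452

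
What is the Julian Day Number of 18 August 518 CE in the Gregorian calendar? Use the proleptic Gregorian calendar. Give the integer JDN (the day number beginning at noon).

JDN 2400001 is 17 November 1858 CE (Gregorian), MJD 0; the target day is −489516 days from there, so JDN = 1910485.

1910485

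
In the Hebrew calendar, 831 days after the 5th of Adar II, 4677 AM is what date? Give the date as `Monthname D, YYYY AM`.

Tammuz 9, 4679 AM

The starting date is JDN 2056053; 2056053 + 831 = 2056884.
JDN 2056884 corresponds to Tammuz 9, 4679 AM.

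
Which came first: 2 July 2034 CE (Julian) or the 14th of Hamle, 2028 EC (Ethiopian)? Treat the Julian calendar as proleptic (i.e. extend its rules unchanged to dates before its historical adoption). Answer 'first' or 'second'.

first

Converting both to JDN: 2464159 vs 2464896; the smaller is the first.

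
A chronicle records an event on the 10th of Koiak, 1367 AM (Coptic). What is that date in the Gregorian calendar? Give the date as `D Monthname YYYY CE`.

16 December 1650 CE

Both dates share Julian Day Number 2324060; in the Gregorian calendar that is 16 December 1650 CE.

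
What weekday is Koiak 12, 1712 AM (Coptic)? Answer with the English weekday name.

Friday

In the Gregorian calendar this is 22 December 1995 (JDN 2450074).
2450074 ≡ 4 (mod 7); counting from Monday = 0 gives Friday.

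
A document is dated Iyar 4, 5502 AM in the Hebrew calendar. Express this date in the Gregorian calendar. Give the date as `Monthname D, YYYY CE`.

May 8, 1742 CE

Both dates share Julian Day Number 2357440; in the Gregorian calendar that is 8 May 1742 CE.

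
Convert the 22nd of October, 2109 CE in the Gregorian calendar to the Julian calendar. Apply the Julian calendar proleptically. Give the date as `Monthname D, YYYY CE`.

For dates in this range the Gregorian date is 14 days ahead of the Julian.
22 October 2109 Gregorian − 14 days → 8 October 2109 Julian.

October 8, 2109 CE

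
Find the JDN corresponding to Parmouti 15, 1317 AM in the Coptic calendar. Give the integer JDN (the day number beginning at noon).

2305923

In the Gregorian calendar the same day is 20 April 1601.
JDN 2299161 is 15 October 1582 CE (Gregorian); the target day is +6762 days from there, so JDN = 2305923.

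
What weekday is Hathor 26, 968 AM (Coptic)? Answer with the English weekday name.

This is JDN 2178312 (30 November 1251 Gregorian).
2178312 ≡ 3 (mod 7); counting from Monday = 0 gives Thursday.

Thursday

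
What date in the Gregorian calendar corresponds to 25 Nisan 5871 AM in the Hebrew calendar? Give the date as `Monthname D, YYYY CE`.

Both dates share Julian Day Number 2492209; in the Gregorian calendar that is 3 May 2111 CE.

May 3, 2111 CE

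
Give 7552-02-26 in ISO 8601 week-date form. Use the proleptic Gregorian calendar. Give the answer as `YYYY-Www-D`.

7552-W09-2

The weekday is Tuesday (ISO weekday 2).
That Tuesday belongs to ISO week 9 of ISO year 7552.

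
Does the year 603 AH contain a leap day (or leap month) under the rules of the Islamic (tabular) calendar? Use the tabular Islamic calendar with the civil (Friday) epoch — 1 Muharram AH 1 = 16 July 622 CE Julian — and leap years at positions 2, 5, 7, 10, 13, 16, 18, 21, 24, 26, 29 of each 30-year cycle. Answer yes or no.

no

Year 603 AH is year 3 of its 30-year cycle; leap positions are 2, 5, 7, 10, 13, 16, 18, 21, 24, 26, 29, so it is a common year (354 days).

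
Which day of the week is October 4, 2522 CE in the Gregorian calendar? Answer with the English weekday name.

Sunday

2642478 ≡ 6 (mod 7); counting from Monday = 0 gives Sunday.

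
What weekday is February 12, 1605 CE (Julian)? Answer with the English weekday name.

This is JDN 2307327 (22 February 1605 Gregorian).
2307327 ≡ 1 (mod 7); counting from Monday = 0 gives Tuesday.

Tuesday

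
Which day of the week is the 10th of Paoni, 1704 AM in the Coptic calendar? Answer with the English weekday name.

Friday

In the Gregorian calendar this is 17 June 1988 (JDN 2447330).
2447330 ≡ 4 (mod 7); counting from Monday = 0 gives Friday.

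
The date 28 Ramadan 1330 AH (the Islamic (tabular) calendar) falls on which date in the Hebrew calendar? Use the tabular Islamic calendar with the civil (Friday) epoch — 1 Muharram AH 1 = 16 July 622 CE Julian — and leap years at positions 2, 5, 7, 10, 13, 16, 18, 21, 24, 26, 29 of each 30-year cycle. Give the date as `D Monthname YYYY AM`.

The source date corresponds to 10 September 1912 in the Gregorian calendar (JDN 2419656).
That day falls on 28 Elul 5672 AM in the Hebrew calendar.

28 Elul 5672 AM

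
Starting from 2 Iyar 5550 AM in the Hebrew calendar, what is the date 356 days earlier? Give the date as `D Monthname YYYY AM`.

JDN of 2 Iyar 5550 AM = 2374950.
2374950 − 356 = 2374594.
JDN 2374594 in the Hebrew calendar is 29 Nisan 5549 AM.

29 Nisan 5549 AM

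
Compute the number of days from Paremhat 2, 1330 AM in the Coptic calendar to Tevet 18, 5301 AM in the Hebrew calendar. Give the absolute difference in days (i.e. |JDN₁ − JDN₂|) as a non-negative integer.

26733

First date → JDN 2310628; second date → JDN 2283895.
The interval is |2310628 − 2283895| = 26733 days.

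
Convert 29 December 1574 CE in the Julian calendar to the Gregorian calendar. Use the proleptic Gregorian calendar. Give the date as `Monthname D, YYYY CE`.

At this point the Julian calendar is 10 days behind the Gregorian.
29 December 1574 Julian + 10 days → 8 January 1575 Gregorian.

January 8, 1575 CE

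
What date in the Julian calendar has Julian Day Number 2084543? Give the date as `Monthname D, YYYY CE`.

The proleptic Gregorian equivalent of JDN 2084543 is 8 March 995.
In the Julian calendar that day is March 3, 995 CE.

March 3, 995 CE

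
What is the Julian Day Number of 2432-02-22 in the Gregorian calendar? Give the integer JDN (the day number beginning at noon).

JDN 2299161 is 15 October 1582 CE (Gregorian); the target day is +310221 days from there, so JDN = 2609382.

2609382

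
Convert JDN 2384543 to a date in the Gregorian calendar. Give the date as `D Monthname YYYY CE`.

22 July 1816 CE

JDN 2451545 is 1 Jan 2000; 2384543 is −67002 days from there.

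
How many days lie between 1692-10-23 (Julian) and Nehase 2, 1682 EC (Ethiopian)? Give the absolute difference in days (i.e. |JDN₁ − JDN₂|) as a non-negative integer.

JDN of the first date = 2339357.
JDN of the second date = 2338537.
|2338537 − 2339357| = 820.

820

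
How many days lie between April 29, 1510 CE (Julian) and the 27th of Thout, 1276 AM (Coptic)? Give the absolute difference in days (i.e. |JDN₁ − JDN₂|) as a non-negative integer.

JDN of the first date = 2272704.
JDN of the second date = 2290750.
|2290750 − 2272704| = 18046.

18046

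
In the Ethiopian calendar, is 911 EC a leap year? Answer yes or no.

yes

911 mod 4 = 3; in the Ethiopian calendar a year is leap when year mod 4 = 3, so it is a leap year.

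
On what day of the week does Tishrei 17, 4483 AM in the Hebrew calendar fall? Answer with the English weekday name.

Saturday

In the proleptic Gregorian calendar this is 7 October 722 (JDN 1985044).
JDN 1985044 mod 7 = 5, and JDN 0 was a Monday, so this is a Saturday.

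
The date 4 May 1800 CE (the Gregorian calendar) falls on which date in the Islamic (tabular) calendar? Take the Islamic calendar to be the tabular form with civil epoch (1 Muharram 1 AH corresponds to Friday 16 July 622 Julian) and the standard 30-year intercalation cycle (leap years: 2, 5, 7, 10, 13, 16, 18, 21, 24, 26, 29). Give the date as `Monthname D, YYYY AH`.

Julian Day Number of the source date = 2378620.
Converting JDN 2378620 to the tabular Islamic calendar gives 9 Dhu al-Hijjah 1214 AH.

Dhu al-Hijjah 9, 1214 AH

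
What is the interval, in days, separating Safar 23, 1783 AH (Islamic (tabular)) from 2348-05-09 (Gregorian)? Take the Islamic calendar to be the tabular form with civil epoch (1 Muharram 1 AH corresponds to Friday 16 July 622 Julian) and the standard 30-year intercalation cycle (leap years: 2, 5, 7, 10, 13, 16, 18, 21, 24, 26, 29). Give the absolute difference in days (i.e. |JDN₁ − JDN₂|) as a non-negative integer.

First date → JDN 2579973; second date → JDN 2578778.
The interval is |2579973 − 2578778| = 1195 days.

1195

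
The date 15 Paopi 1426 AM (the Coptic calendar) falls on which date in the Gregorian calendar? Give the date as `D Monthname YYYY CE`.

Both dates share Julian Day Number 2345555; in the Gregorian calendar that is 23 October 1709 CE.

23 October 1709 CE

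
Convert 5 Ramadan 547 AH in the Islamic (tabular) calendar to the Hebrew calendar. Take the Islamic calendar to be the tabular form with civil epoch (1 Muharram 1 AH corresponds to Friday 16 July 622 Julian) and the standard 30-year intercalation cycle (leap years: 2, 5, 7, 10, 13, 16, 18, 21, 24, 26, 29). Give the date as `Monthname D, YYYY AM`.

Tevet 5, 4913 AM

The source date corresponds to 11 December 1152 in the proleptic Gregorian calendar (JDN 2142164).
That day falls on 5 Tevet 4913 AM in the Hebrew calendar.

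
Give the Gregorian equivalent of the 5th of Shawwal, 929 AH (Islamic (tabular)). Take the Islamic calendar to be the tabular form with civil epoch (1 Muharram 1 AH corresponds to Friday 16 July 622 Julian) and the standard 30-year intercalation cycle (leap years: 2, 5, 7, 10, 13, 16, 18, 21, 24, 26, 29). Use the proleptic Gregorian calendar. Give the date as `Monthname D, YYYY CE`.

Both dates share Julian Day Number 2277562; in the Gregorian calendar that is 27 August 1523 CE.

August 27, 1523 CE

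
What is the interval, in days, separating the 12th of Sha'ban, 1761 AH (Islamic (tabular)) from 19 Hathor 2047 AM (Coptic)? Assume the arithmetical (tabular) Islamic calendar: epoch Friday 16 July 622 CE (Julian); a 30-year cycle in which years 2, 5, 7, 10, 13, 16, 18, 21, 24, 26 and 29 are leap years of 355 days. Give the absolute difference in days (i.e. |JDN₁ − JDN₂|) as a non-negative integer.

First date → JDN 2572343; second date → JDN 2572409.
The interval is |2572343 − 2572409| = 66 days.

66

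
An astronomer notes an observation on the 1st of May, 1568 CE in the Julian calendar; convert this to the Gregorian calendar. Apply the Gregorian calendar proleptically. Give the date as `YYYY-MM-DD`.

For dates in this range the Gregorian date is 10 days ahead of the Julian.
1 May 1568 Julian + 10 days → 11 May 1568 Gregorian.

1568-05-11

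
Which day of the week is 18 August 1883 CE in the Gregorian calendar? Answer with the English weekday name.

Saturday

Since JDN mod 7 = 5 (0 = Monday), the day is Saturday.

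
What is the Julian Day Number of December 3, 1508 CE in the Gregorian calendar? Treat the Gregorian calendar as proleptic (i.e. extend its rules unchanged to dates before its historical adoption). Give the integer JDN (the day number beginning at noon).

JDN 2451545 is 1 January 2000 CE (Gregorian); the target day is −179363 days from there, so JDN = 2272182.

2272182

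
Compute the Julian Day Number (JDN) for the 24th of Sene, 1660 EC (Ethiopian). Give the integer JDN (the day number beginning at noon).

2330464

In the Gregorian calendar the same day is 28 June 1668.
JDN 2299161 is 15 October 1582 CE (Gregorian); the target day is +31303 days from there, so JDN = 2330464.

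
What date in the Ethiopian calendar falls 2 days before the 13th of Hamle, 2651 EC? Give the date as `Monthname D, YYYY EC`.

Counting 2 days back from JDN 2692445 reaches JDN 2692443, which is Hamle 11, 2651 EC.

Hamle 11, 2651 EC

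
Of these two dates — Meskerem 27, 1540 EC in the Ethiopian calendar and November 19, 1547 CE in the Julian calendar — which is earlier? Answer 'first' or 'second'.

first

First date → JDN 2286367; second date → JDN 2286422.
JDN 2286367 < JDN 2286422, so the first date is earlier.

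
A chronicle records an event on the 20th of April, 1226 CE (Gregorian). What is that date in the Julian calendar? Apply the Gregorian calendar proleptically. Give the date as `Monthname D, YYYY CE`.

At this point the Julian calendar is 7 days behind the Gregorian.
20 April 1226 Gregorian − 7 days → 13 April 1226 Julian.

April 13, 1226 CE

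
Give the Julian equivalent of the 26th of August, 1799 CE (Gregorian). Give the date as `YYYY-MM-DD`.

1799-08-15

At this point the Julian calendar is 11 days behind the Gregorian.
26 August 1799 Gregorian − 11 days → 15 August 1799 Julian.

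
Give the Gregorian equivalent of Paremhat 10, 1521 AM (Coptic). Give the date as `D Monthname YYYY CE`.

Both dates share Julian Day Number 2380399; in the Gregorian calendar that is 18 March 1805 CE.

18 March 1805 CE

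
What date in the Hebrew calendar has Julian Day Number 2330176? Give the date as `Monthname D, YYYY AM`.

Elul 25, 5427 AM

The Gregorian equivalent of JDN 2330176 is 14 September 1667.
In the Hebrew calendar that day is Elul 25, 5427 AM.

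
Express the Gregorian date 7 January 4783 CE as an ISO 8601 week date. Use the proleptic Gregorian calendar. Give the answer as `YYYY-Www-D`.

4783-W01-5

The weekday is Friday (ISO weekday 5).
That Friday belongs to ISO week 1 of ISO year 4783.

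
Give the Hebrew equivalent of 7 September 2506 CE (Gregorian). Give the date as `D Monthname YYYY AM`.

17 Elul 6266 AM

Julian Day Number of the source date = 2636607.
Converting JDN 2636607 to the Hebrew calendar gives 17 Elul 6266 AM.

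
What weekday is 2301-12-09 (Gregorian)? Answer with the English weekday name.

JDN 2561825 mod 7 = 0, and JDN 0 was a Monday, so this is a Monday.

Monday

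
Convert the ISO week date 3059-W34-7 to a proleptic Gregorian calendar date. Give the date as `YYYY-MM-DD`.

ISO week 1 of 3059 is the week containing the first Thursday of 3059.
Week 34, day 7 (Sunday) lands on 3059-08-28.

3059-08-28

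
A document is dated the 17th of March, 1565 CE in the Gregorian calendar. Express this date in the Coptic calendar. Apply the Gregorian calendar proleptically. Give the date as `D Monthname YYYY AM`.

11 Paremhat 1281 AM

Both dates share Julian Day Number 2292740; in the Coptic calendar that is 11 Paremhat 1281 AM.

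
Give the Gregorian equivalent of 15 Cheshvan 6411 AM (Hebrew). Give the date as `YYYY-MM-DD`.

2650-11-02

Julian Day Number of the source date = 2689258.
Converting JDN 2689258 to the Gregorian calendar gives 2 November 2650 CE.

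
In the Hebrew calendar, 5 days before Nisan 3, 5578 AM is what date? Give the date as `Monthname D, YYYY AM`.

JDN of Nisan 3, 5578 AM = 2385169.
2385169 − 5 = 2385164.
JDN 2385164 in the Hebrew calendar is Adar II 27, 5578 AM.

Adar II 27, 5578 AM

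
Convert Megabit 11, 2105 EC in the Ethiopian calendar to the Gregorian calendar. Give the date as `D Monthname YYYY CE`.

Both dates share Julian Day Number 2492897; in the Gregorian calendar that is 21 March 2113 CE.

21 March 2113 CE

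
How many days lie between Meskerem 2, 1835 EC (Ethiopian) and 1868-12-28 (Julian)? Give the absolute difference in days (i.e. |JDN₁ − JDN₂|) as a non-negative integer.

First date → JDN 2394090; second date → JDN 2403707.
The interval is |2394090 − 2403707| = 9617 days.

9617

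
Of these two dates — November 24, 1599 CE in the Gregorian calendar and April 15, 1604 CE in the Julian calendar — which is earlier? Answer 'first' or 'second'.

first

First date → JDN 2305410; second date → JDN 2307024.
JDN 2305410 < JDN 2307024, so the first date is earlier.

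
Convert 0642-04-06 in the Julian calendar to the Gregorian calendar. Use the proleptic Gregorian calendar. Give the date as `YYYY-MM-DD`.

0642-04-09

For dates in this range the Gregorian date is 3 days ahead of the Julian.
6 April 642 Julian + 3 days → 9 April 642 Gregorian.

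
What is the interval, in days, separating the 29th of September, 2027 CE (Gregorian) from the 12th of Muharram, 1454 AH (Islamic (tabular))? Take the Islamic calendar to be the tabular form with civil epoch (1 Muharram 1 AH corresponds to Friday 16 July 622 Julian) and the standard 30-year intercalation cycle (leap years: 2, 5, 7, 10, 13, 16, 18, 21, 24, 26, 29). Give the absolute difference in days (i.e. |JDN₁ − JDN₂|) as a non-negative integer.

1668

JDN of the first date = 2461678.
JDN of the second date = 2463346.
|2463346 − 2461678| = 1668.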